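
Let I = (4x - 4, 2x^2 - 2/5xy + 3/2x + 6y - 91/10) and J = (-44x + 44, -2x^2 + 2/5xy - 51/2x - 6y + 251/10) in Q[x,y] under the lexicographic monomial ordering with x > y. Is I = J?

No, the ideals differ.

Since reduced Gröbner bases are canonical representatives of ideals under a given ordering, it suffices to compute and compare them.
Buchberger on the first generating set:
f_1 = 4x - 4, LT = x.
f_2 = 2x^2 - 2/5xy + 3/2x + 6y - 91/10, LT = x^2.

S(f_1,f_2): lcm = x^2. S = 1/5xy - 7/4x - 3y + 91/20.
  leading term xy: subtract (1/20y)·f_1 from 1/5xy - 7/4x - 3y + 91/20 → -7/4x - 14/5y + 91/20
  leading term x: subtract (-7/16)·f_1 from -7/4x - 14/5y + 91/20 → -14/5y + 14/5
  leading term y: no divisor's leading term divides it; move -14/5y to the remainder.
  leading term 1: no divisor's leading term divides it; move 14/5 to the remainder.
  remainder -14/5y + 14/5 ≠ 0; add g_3 = -14/5y + 14/5 to the basis.

The other S-polynomials (S(f_1,g_3), S(f_2,g_3)) all reduce to 0 modulo the current basis, so we have a Gröbner basis.
Inter-reduce: drop elements whose leading term is divisible by another's, tail-reduce, and make monic.
Reduced Gröbner basis: {x - 1, y - 1}.

Buchberger on the second generating set:
h_1 = -44x + 44, LT = x.
h_2 = -2x^2 + 2/5xy - 51/2x - 6y + 251/10, LT = x^2.

S(h_1,h_2): lcm = x^2. S = 1/5xy - 55/4x - 3y + 251/20.
  leading term xy: subtract (-1/220y)·h_1 from 1/5xy - 55/4x - 3y + 251/20 → -55/4x - 14/5y + 251/20
  leading term x: subtract (5/16)·h_1 from -55/4x - 14/5y + 251/20 → -14/5y - 6/5
  leading term y: no divisor's leading term divides it; move -14/5y to the remainder.
  leading term 1: no divisor's leading term divides it; move -6/5 to the remainder.
  remainder -14/5y - 6/5 ≠ 0; add k_3 = -14/5y - 6/5 to the basis.

The other S-polynomials (S(h_1,k_3), S(h_2,k_3)) all reduce to 0 modulo the current basis, so we have a Gröbner basis.
Inter-reduce: drop elements whose leading term is divisible by another's, tail-reduce, and make monic.
Reduced Gröbner basis: {x - 1, y + 3/7}.

Since the reduced bases disagree, the two ideals are not the same.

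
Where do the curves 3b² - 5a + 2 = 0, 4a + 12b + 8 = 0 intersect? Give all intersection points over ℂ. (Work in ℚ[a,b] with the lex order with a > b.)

Compute a lex Gröbner basis by Buchberger's algorithm.
f_1 = -5a + 3b² + 2, LT = a.
f_2 = 4a + 12b + 8, LT = a.

S(f_1,f_2): lcm = a. S = -⅗b² - 3b - 12/5.
  leading term b²: no divisor's leading term divides it; move -⅗b² to the remainder.
  leading term b: no divisor's leading term divides it; move -3b to the remainder.
  leading term 1: no divisor's leading term divides it; move -12/5 to the remainder.
  remainder -⅗b² - 3b - 12/5 ≠ 0; add h_3 = -⅗b² - 3b - 12/5 to the basis.

S(f_1,h_3): leading monomials are coprime, so the S-polynomial reduces to 0 (Buchberger's first criterion).
S(f_2,h_3): leading monomials are coprime, so the S-polynomial reduces to 0 (Buchberger's first criterion).
Every S-polynomial of the final basis reduces to 0, so we have a Gröbner basis.
Inter-reduce: drop elements whose leading term is divisible by another's, tail-reduce, and make monic.
Reduced Gröbner basis: {a + 3b + 2, b² + 5b + 4}.

Since the basis is lex-ordered, b² + 5b + 4 is univariate in b. Its roots are {-4, -1}. Back-substituting each root into the other basis elements fixes the other coordinates.
  b = -4: the earlier basis element becomes a - 10 = 0, giving a = 10 — point (10, -4).
  b = -1: the earlier basis element becomes a - 1 = 0, giving a = 1 — point (1, -1).

{(10, -4), (1, -1)}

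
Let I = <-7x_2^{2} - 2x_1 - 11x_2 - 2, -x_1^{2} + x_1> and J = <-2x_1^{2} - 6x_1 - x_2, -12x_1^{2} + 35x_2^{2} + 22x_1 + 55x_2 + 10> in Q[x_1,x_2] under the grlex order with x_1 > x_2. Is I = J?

Equality of ideals is decidable: compute both reduced Gröbner bases (unique for the ordering) and check whether they agree.
Buchberger on the first generating set:
f_1 = -7x_2^{2} - 2x_1 - 11x_2 - 2, LT = x_2^{2}.
f_2 = -x_1^{2} + x_1, LT = x_1^{2}.

The S-polynomials (S(f_1,f_2)) all reduce to 0 modulo the current basis, so we have a Gröbner basis.
Inter-reduce: drop elements whose leading term is divisible by another's, tail-reduce, and make monic.
Reduced Gröbner basis: {x_1^{2} - x_1, x_2^{2} + \tfrac{2}{7}x_1 + \tfrac{11}{7}x_2 + \tfrac{2}{7}}.

Buchberger on the second generating set:
h_1 = -2x_1^{2} - 6x_1 - x_2, LT = x_1^{2}.
h_2 = -12x_1^{2} + 35x_2^{2} + 22x_1 + 55x_2 + 10, LT = x_1^{2}.

S(h_1,h_2): lcm = x_1^{2}. S = \tfrac{35}{12}x_2^{2} + \tfrac{29}{6}x_1 + \tfrac{61}{12}x_2 + \tfrac{5}{6}.
  leading term x_2^{2}: no divisor's leading term divides it; move \tfrac{35}{12}x_2^{2} to the remainder.
  leading term x_1: no divisor's leading term divides it; move \tfrac{29}{6}x_1 to the remainder.
  leading term x_2: no divisor's leading term divides it; move \tfrac{61}{12}x_2 to the remainder.
  leading term 1: no divisor's leading term divides it; move \tfrac{5}{6} to the remainder.
  remainder \tfrac{35}{12}x_2^{2} + \tfrac{29}{6}x_1 + \tfrac{61}{12}x_2 + \tfrac{5}{6} ≠ 0; add k_3 = \tfrac{35}{12}x_2^{2} + \tfrac{29}{6}x_1 + \tfrac{61}{12}x_2 + \tfrac{5}{6} to the basis.

The other S-polynomials (S(h_1,k_3), S(h_2,k_3)) all reduce to 0 modulo the current basis, so we have a Gröbner basis.
Inter-reduce: drop elements whose leading term is divisible by another's, tail-reduce, and make monic.
Reduced Gröbner basis: {x_1^{2} + 3x_1 + \tfrac{1}{2}x_2, x_2^{2} + \tfrac{58}{35}x_1 + \tfrac{61}{35}x_2 + \tfrac{2}{7}}.

These differ, so the ideals are not equal.
The choice of monomial ordering does not affect the verdict — as long as both bases are computed under the same ordering, their equality decides ideal equality.

No, the ideals differ.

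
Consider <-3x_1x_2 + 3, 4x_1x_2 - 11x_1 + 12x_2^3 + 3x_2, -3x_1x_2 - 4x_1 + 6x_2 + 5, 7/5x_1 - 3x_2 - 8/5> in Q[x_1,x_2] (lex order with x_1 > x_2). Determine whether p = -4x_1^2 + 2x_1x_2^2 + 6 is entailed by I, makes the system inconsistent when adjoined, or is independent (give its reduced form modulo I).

First compute the reduced Gröbner basis of I by Buchberger's algorithm.
f_1 = -3x_1x_2 + 3, LT = x_1x_2.
f_2 = 4x_1x_2 - 11x_1 + 12x_2^3 + 3x_2, LT = x_1x_2.
f_3 = -3x_1x_2 - 4x_1 + 6x_2 + 5, LT = x_1x_2.
f_4 = 7/5x_1 - 3x_2 - 8/5, LT = x_1.

S(f_1,f_2): lcm = x_1x_2. S = 11/4x_1 - 3x_2^3 - 3/4x_2 - 1.
  leading term x_1: subtract (55/28)·f_4 from 11/4x_1 - 3x_2^3 - 3/4x_2 - 1 → -3x_2^3 + 36/7x_2 + 15/7
  leading term x_2^3: no divisor's leading term divides it; move -3x_2^3 to the remainder.
  leading term x_2: no divisor's leading term divides it; move 36/7x_2 to the remainder.
  leading term 1: no divisor's leading term divides it; move 15/7 to the remainder.
  remainder -3x_2^3 + 36/7x_2 + 15/7 ≠ 0; add h_5 = -3x_2^3 + 36/7x_2 + 15/7 to the basis.

S(f_1,f_3): lcm = x_1x_2. S = -4/3x_1 + 2x_2 + 2/3.
  leading term x_1: subtract (-20/21)·f_4 from -4/3x_1 + 2x_2 + 2/3 → -6/7x_2 - 6/7
  leading term x_2: no divisor's leading term divides it; move -6/7x_2 to the remainder.
  leading term 1: no divisor's leading term divides it; move -6/7 to the remainder.
  remainder -6/7x_2 - 6/7 ≠ 0; add h_6 = -6/7x_2 - 6/7 to the basis.

S(f_1,f_4): lcm = x_1x_2. S = 15/7x_2^2 + 8/7x_2 - 1.
  leading term x_2^2: subtract (-5/2x_2)·h_6 from 15/7x_2^2 + 8/7x_2 - 1 → -x_2 - 1
  leading term x_2: subtract (7/6)·h_6 from -x_2 - 1 → 0
  remainder 0.

S(f_2,f_3): lcm = x_1x_2. S = -49/12x_1 + 3x_2^3 + 11/4x_2 + 5/3.
  leading term x_1: subtract (-35/12)·f_4 from -49/12x_1 + 3x_2^3 + 11/4x_2 + 5/3 → 3x_2^3 - 6x_2 - 3
  leading term x_2^3: subtract (-1)·h_5 from 3x_2^3 - 6x_2 - 3 → -6/7x_2 - 6/7
  leading term x_2: subtract (1)·h_6 from -6/7x_2 - 6/7 → 0
  remainder 0.

S(f_2,f_4): lcm = x_1x_2. S = -11/4x_1 + 3x_2^3 + 15/7x_2^2 + 53/28x_2.
  leading term x_1: subtract (-55/28)·f_4 from -11/4x_1 + 3x_2^3 + 15/7x_2^2 + 53/28x_2 → 3x_2^3 + 15/7x_2^2 - 4x_2 - 22/7
  leading term x_2^3: subtract (-1)·h_5 from 3x_2^3 + 15/7x_2^2 - 4x_2 - 22/7 → 15/7x_2^2 + 8/7x_2 - 1
  leading term x_2^2: subtract (-5/2x_2)·h_6 from 15/7x_2^2 + 8/7x_2 - 1 → -x_2 - 1
  leading term x_2: subtract (7/6)·h_6 from -x_2 - 1 → 0
  remainder 0.

S(f_3,f_4): lcm = x_1x_2. S = 4/3x_1 + 15/7x_2^2 - 6/7x_2 - 5/3.
  leading term x_1: subtract (20/21)·f_4 from 4/3x_1 + 15/7x_2^2 - 6/7x_2 - 5/3 → 15/7x_2^2 + 2x_2 - 1/7
  leading term x_2^2: subtract (-5/2x_2)·h_6 from 15/7x_2^2 + 2x_2 - 1/7 → -1/7x_2 - 1/7
  leading term x_2: subtract (1/6)·h_6 from -1/7x_2 - 1/7 → 0
  remainder 0.

S(f_1,h_5): lcm = x_1x_2^3. S = 12/7x_1x_2 + 5/7x_1 - x_2^2.
  leading term x_1x_2: subtract (-4/7)·f_1 from 12/7x_1x_2 + 5/7x_1 - x_2^2 → 5/7x_1 - x_2^2 + 12/7
  leading term x_1: subtract (25/49)·f_4 from 5/7x_1 - x_2^2 + 12/7 → -x_2^2 + 75/49x_2 + 124/49
  leading term x_2^2: subtract (7/6x_2)·h_6 from -x_2^2 + 75/49x_2 + 124/49 → 124/49x_2 + 124/49
  leading term x_2: subtract (-62/21)·h_6 from 124/49x_2 + 124/49 → 0
  remainder 0.

S(f_2,h_5): lcm = x_1x_2^3. S = -11/4x_1x_2^2 + 12/7x_1x_2 + 5/7x_1 + 3x_2^5 + 3/4x_2^3.
  leading term x_1x_2^2: subtract (11/12x_2)·f_1 from -11/4x_1x_2^2 + 12/7x_1x_2 + 5/7x_1 + 3x_2^5 + 3/4x_2^3 → 12/7x_1x_2 + 5/7x_1 + 3x_2^5 + 3/4x_2^3 - 11/4x_2
  leading term x_1x_2: subtract (-4/7)·f_1 from 12/7x_1x_2 + 5/7x_1 + 3x_2^5 + 3/4x_2^3 - 11/4x_2 → 5/7x_1 + 3x_2^5 + 3/4x_2^3 - 11/4x_2 + 12/7
  leading term x_1: subtract (25/49)·f_4 from 5/7x_1 + 3x_2^5 + 3/4x_2^3 - 11/4x_2 + 12/7 → 3x_2^5 + 3/4x_2^3 - 239/196x_2 + 124/49
  leading term x_2^5: subtract (-x_2^2)·h_5 from 3x_2^5 + 3/4x_2^3 - 239/196x_2 + 124/49 → 165/28x_2^3 + 15/7x_2^2 - 239/196x_2 + 124/49
  leading term x_2^3: subtract (-55/28)·h_5 from 165/28x_2^3 + 15/7x_2^2 - 239/196x_2 + 124/49 → 15/7x_2^2 + 1741/196x_2 + 1321/196
  leading term x_2^2: subtract (-5/2x_2)·h_6 from 15/7x_2^2 + 1741/196x_2 + 1321/196 → 1321/196x_2 + 1321/196
  leading term x_2: subtract (-1321/168)·h_6 from 1321/196x_2 + 1321/196 → 0
  remainder 0.

S(f_3,h_5): lcm = x_1x_2^3. S = 4/3x_1x_2^2 + 12/7x_1x_2 + 5/7x_1 - 2x_2^3 - 5/3x_2^2.
  leading term x_1x_2^2: subtract (-4/9x_2)·f_1 from 4/3x_1x_2^2 + 12/7x_1x_2 + 5/7x_1 - 2x_2^3 - 5/3x_2^2 → 12/7x_1x_2 + 5/7x_1 - 2x_2^3 - 5/3x_2^2 + 4/3x_2
  leading term x_1x_2: subtract (-4/7)·f_1 from 12/7x_1x_2 + 5/7x_1 - 2x_2^3 - 5/3x_2^2 + 4/3x_2 → 5/7x_1 - 2x_2^3 - 5/3x_2^2 + 4/3x_2 + 12/7
  leading term x_1: subtract (25/49)·f_4 from 5/7x_1 - 2x_2^3 - 5/3x_2^2 + 4/3x_2 + 12/7 → -2x_2^3 - 5/3x_2^2 + 421/147x_2 + 124/49
  leading term x_2^3: subtract (2/3)·h_5 from -2x_2^3 - 5/3x_2^2 + 421/147x_2 + 124/49 → -5/3x_2^2 - 83/147x_2 + 54/49
  leading term x_2^2: subtract (35/18x_2)·h_6 from -5/3x_2^2 - 83/147x_2 + 54/49 → 54/49x_2 + 54/49
  leading term x_2: subtract (-9/7)·h_6 from 54/49x_2 + 54/49 → 0
  remainder 0.

S(f_4,h_5): leading monomials are coprime, so the S-polynomial reduces to 0 (Buchberger's first criterion).
S(f_1,h_6): lcm = x_1x_2. S = -x_1 - 1.
  leading term x_1: subtract (-5/7)·f_4 from -x_1 - 1 → -15/7x_2 - 15/7
  leading term x_2: subtract (5/2)·h_6 from -15/7x_2 - 15/7 → 0
  remainder 0.

S(f_2,h_6): lcm = x_1x_2. S = -15/4x_1 + 3x_2^3 + 3/4x_2.
  leading term x_1: subtract (-75/28)·f_4 from -15/4x_1 + 3x_2^3 + 3/4x_2 → 3x_2^3 - 51/7x_2 - 30/7
  leading term x_2^3: subtract (-1)·h_5 from 3x_2^3 - 51/7x_2 - 30/7 → -15/7x_2 - 15/7
  leading term x_2: subtract (5/2)·h_6 from -15/7x_2 - 15/7 → 0
  remainder 0.

S(f_3,h_6): lcm = x_1x_2. S = 1/3x_1 - 2x_2 - 5/3.
  leading term x_1: subtract (5/21)·f_4 from 1/3x_1 - 2x_2 - 5/3 → -9/7x_2 - 9/7
  leading term x_2: subtract (3/2)·h_6 from -9/7x_2 - 9/7 → 0
  remainder 0.

S(f_4,h_6): leading monomials are coprime, so the S-polynomial reduces to 0 (Buchberger's first criterion).
S(h_5,h_6): lcm = x_2^3. S = -x_2^2 - 12/7x_2 - 5/7.
  leading term x_2^2: subtract (7/6x_2)·h_6 from -x_2^2 - 12/7x_2 - 5/7 → -5/7x_2 - 5/7
  leading term x_2: subtract (5/6)·h_6 from -5/7x_2 - 5/7 → 0
  remainder 0.

Every S-polynomial of the final basis reduces to 0, so we have a Gröbner basis.
Inter-reduce: drop elements whose leading term is divisible by another's, tail-reduce, and make monic.
Reduced Gröbner basis: {x_1 + 1, x_2 + 1}.
Label its elements g_1 = x_1 + 1, g_2 = x_2 + 1.

Reduce p = -4x_1^2 + 2x_1x_2^2 + 6 modulo G:
  leading term x_1^2: subtract (-4x_1)·g_1 from -4x_1^2 + 2x_1x_2^2 + 6 → 2x_1x_2^2 + 4x_1 + 6
  leading term x_1x_2^2: subtract (2x_2^2)·g_1 from 2x_1x_2^2 + 4x_1 + 6 → 4x_1 - 2x_2^2 + 6
  leading term x_1: subtract (4)·g_1 from 4x_1 - 2x_2^2 + 6 → -2x_2^2 + 2
  leading term x_2^2: subtract (-2x_2)·g_2 from -2x_2^2 + 2 → 2x_2 + 2
  leading term x_2: subtract (2)·g_2 from 2x_2 + 2 → 0
  normal form = 0.
Since the normal form is 0, p ∈ I.

The remainder on division by a Gröbner basis is unique — it is the normal form.

-4x_1^2 + 2x_1x_2^2 + 6 lies in I (it reduces to 0).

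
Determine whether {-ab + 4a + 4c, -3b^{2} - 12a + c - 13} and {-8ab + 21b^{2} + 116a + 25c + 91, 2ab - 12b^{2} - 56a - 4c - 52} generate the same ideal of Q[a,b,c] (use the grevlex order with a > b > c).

Two ideals are equal iff their reduced Gröbner bases coincide (the reduced basis is unique for a fixed ordering).
Buchberger on the first generating set:
f_1 = -ab + 4a + 4c, LT = ab.
f_2 = -3b^{2} - 12a + c - 13, LT = b^{2}.

S(f_1,f_2): lcm = ab^{2}. S = -4a^{2} - 4ab + \tfrac{1}{3}ac - 4bc - \tfrac{13}{3}a.
  reduce S modulo (f_1, f_2):
  remainder -4a^{2} + \tfrac{1}{3}ac - 4bc - \tfrac{61}{3}a - 16c ≠ 0; add g_3 = -4a^{2} + \tfrac{1}{3}ac - 4bc - \tfrac{61}{3}a - 16c to the basis.

The other S-polynomials (S(f_1,g_3), S(f_2,g_3)) all reduce to 0 modulo the current basis, so we have a Gröbner basis.
Inter-reduce: drop elements whose leading term is divisible by another's, tail-reduce, and make monic.
Reduced Gröbner basis: {a^{2} - \tfrac{1}{12}ac + bc + \tfrac{61}{12}a + 4c, ab - 4a - 4c, b^{2} + 4a - \tfrac{1}{3}c + \tfrac{13}{3}}.

Buchberger on the second generating set:
h_1 = -8ab + 21b^{2} + 116a + 25c + 91, LT = ab.
h_2 = 2ab - 12b^{2} - 56a - 4c - 52, LT = ab.

S(h_1,h_2): lcm = ab. S = \tfrac{27}{8}b^{2} + \tfrac{27}{2}a - \tfrac{9}{8}c + \tfrac{117}{8}.
  reduce S modulo (h_1, h_2):
  remainder \tfrac{27}{8}b^{2} + \tfrac{27}{2}a - \tfrac{9}{8}c + \tfrac{117}{8} ≠ 0; add k_3 = \tfrac{27}{8}b^{2} + \tfrac{27}{2}a - \tfrac{9}{8}c + \tfrac{117}{8} to the basis.

S(h_1,k_3): lcm = ab^{2}. S = -\tfrac{21}{8}b^{3} - 4a^{2} - \tfrac{29}{2}ab + \tfrac{1}{3}ac - \tfrac{25}{8}bc - \tfrac{13}{3}a - \tfrac{91}{8}b.
  reduce S modulo (h_1, h_2, k_3):
  remainder -4a^{2} + \tfrac{1}{3}ac - 4bc - \tfrac{61}{3}a - 16c ≠ 0; add k_4 = -4a^{2} + \tfrac{1}{3}ac - 4bc - \tfrac{61}{3}a - 16c to the basis.

The other S-polynomials (S(h_2,k_3), S(h_1,k_4), S(h_2,k_4), S(k_3,k_4)) all reduce to 0 modulo the current basis, so we have a Gröbner basis.
Inter-reduce: drop elements whose leading term is divisible by another's, tail-reduce, and make monic.
Reduced Gröbner basis: {a^{2} - \tfrac{1}{12}ac + bc + \tfrac{61}{12}a + 4c, ab - 4a - 4c, b^{2} + 4a - \tfrac{1}{3}c + \tfrac{13}{3}}.

The two bases agree; hence the ideals are identical.
The choice of monomial ordering does not affect the verdict — as long as both bases are computed under the same ordering, their equality decides ideal equality.

Yes, the ideals are equal.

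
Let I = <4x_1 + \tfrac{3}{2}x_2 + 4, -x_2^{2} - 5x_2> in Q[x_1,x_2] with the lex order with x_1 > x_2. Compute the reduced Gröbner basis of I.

G = {x_1 + \tfrac{3}{8}x_2 + 1, x_2^{2} + 5x_2}

f_1 = 4x_1 + \tfrac{3}{2}x_2 + 4, LT = x_1.
f_2 = -x_2^{2} - 5x_2, LT = x_2^{2}.

The S-polynomials (S(f_1,f_2)) all reduce to 0 modulo the current basis, so we have a Gröbner basis.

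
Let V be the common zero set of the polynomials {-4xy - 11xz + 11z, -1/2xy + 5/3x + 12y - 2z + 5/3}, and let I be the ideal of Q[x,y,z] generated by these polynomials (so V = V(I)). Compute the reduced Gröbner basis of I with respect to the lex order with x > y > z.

G = {xy - 10/3x - 24y + 4z - 10/3, xz + 40/33x + 96/11y - 27/11z + 40/33, y^2 + 79/32yz + 5/36y - 11/24z^2 + 55/72z}

This is the nonlinear analogue of row-reducing a linear system.

f_1 = -4xy - 11xz + 11z, LT = xy.
f_2 = -1/2xy + 5/3x + 12y - 2z + 5/3, LT = xy.

S(f_1,f_2): lcm = xy. S = 11/4xz + 10/3x + 24y - 27/4z + 10/3.
  reduce S modulo (f_1, f_2):
  remainder 11/4xz + 10/3x + 24y - 27/4z + 10/3 ≠ 0; add g_3 = 11/4xz + 10/3x + 24y - 27/4z + 10/3 to the basis.

S(f_1,g_3): lcm = xyz. S = -40/33xy + 11/4xz^2 - 96/11y^2 + 27/11yz - 40/33y - 11/4z^2.
  reduce S modulo (f_1, f_2, g_3):
  remainder -96/11y^2 - 237/11yz - 40/33y + 4z^2 - 20/3z ≠ 0; add g_4 = -96/11y^2 - 237/11yz - 40/33y + 4z^2 - 20/3z to the basis.

The other S-polynomials (S(f_2,g_3), S(f_1,g_4), S(f_2,g_4), S(g_3,g_4)) all reduce to 0 modulo the current basis, so we have a Gröbner basis.
Inter-reduce: drop elements whose leading term is divisible by another's, tail-reduce, and make monic.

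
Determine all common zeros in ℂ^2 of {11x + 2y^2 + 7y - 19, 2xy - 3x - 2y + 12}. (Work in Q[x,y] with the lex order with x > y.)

{(2, -3), (2/11 + 9*sqrt(26)/22, 1/2 - sqrt(26)/2), (2/11 - 9*sqrt(26)/22, 1/2 + sqrt(26)/2)}

Compute a lex Gröbner basis by Buchberger's algorithm.
f_1 = 11x + 2y^2 + 7y - 19, LT = x.
f_2 = 2xy - 3x - 2y + 12, LT = xy.

S(f_1,f_2): lcm = xy. S = 3/2x + 2/11y^3 + 7/11y^2 - 8/11y - 6.
  leading term x: subtract (3/22)·f_1 from 3/2x + 2/11y^3 + 7/11y^2 - 8/11y - 6 → 2/11y^3 + 4/11y^2 - 37/22y - 75/22
  leading term y^3: no divisor's leading term divides it; move 2/11y^3 to the remainder.
  leading term y^2: no divisor's leading term divides it; move 4/11y^2 to the remainder.
  leading term y: no divisor's leading term divides it; move -37/22y to the remainder.
  leading term 1: no divisor's leading term divides it; move -75/22 to the remainder.
  remainder 2/11y^3 + 4/11y^2 - 37/22y - 75/22 ≠ 0; add h_3 = 2/11y^3 + 4/11y^2 - 37/22y - 75/22 to the basis.

The other S-polynomials (S(f_1,h_3), S(f_2,h_3)) all reduce to 0 modulo the current basis, so we have a Gröbner basis.
Inter-reduce: drop elements whose leading term is divisible by another's, tail-reduce, and make monic.
Reduced Gröbner basis: {x + 2/11y^2 + 7/11y - 19/11, y^3 + 2y^2 - 37/4y - 75/4}.

Since the basis is lex-ordered, y^3 + 2y^2 - 37/4y - 75/4 is univariate in y. Its roots are {-3, 1/2 - sqrt(26)/2, 1/2 + sqrt(26)/2}. Back-substituting each root into the other basis elements fixes the other coordinates.
  y = -3: the earlier basis element becomes x - 2 = 0, giving x = 2 — point (2, -3).
  y = 1/2 - sqrt(26)/2: the earlier basis element becomes x - 9*sqrt(26)/22 - 2/11 = 0, giving x = 2/11 + 9*sqrt(26)/22 — point (2/11 + 9*sqrt(26)/22, 1/2 - sqrt(26)/2).
  y = 1/2 + sqrt(26)/2: the earlier basis element becomes x - 2/11 + 9*sqrt(26)/22 = 0, giving x = 2/11 - 9*sqrt(26)/22 — point (2/11 - 9*sqrt(26)/22, 1/2 + sqrt(26)/2).
Each listed point satisfies every original equation (direct substitution).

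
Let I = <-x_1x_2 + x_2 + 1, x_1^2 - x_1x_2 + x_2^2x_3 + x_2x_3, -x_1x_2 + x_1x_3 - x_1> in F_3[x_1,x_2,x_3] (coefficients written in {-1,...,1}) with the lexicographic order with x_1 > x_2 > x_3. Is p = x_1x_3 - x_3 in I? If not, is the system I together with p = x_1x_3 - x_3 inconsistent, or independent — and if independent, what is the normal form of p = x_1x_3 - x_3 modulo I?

x_1x_3 - x_3 is independent of I; its normal form modulo I is -x_2x_3^3 - x_2x_3^2 - x_2 - x_3^3 - x_3^2 - x_3 - 1.

First compute the reduced Gröbner basis of I by Buchberger's algorithm.
f_1 = -x_1x_2 + x_2 + 1, LT = x_1x_2.
f_2 = x_1^2 - x_1x_2 + x_2^2x_3 + x_2x_3, LT = x_1^2.
f_3 = -x_1x_2 + x_1x_3 - x_1, LT = x_1x_2.

S(f_1,f_2): lcm = x_1^2x_2. S = x_1x_2^2 - x_1x_2 - x_1 - x_2^3x_3 - x_2^2x_3.
  reduce S modulo (f_1, f_2, f_3):
  remainder -x_1 - x_2^3x_3 - x_2^2x_3 + x_2^2 - 1 ≠ 0; add h_4 = -x_1 - x_2^3x_3 - x_2^2x_3 + x_2^2 - 1 to the basis.

S(f_1,f_3): lcm = x_1x_2. S = x_1x_3 - x_1 - x_2 - 1.
  reduce S modulo (f_1, f_2, f_3, h_4):
  remainder -x_2^3x_3^2 + x_2^3x_3 - x_2^2x_3^2 - x_2^2x_3 - x_2^2 - x_2 - x_3 ≠ 0; add h_5 = -x_2^3x_3^2 + x_2^3x_3 - x_2^2x_3^2 - x_2^2x_3 - x_2^2 - x_2 - x_3 to the basis.

S(f_2,f_3): lcm = x_1^2x_2. S = x_1^2x_3 - x_1^2 - x_1x_2^2 + x_2^3x_3 + x_2^2x_3.
  reduce S modulo (f_1, f_2, f_3, h_4, h_5):
  remainder x_2^3x_3 - x_2^2x_3^2 - x_2^2x_3 - x_2^2 - x_2x_3^2 - x_2x_3 + x_2 + x_3 - 1 ≠ 0; add h_6 = x_2^3x_3 - x_2^2x_3^2 - x_2^2x_3 - x_2^2 - x_2x_3^2 - x_2x_3 + x_2 + x_3 - 1 to the basis.

S(f_1,h_4): lcm = x_1x_2. S = -x_2^4x_3 - x_2^3x_3 + x_2^3 + x_2 - 1.
  reduce S modulo (f_1, f_2, f_3, h_4, h_5, h_6):
  remainder -x_2^2 + x_2x_3 + x_2 + x_3 - 1 ≠ 0; add h_7 = -x_2^2 + x_2x_3 + x_2 + x_3 - 1 to the basis.

S(f_3,h_5): lcm = x_1x_2^3x_3^2. S = x_1x_2^3x_3 - x_1x_2^2x_3^3 - x_1x_2^2x_3 - x_1x_2^2 - x_1x_2 - x_1x_3.
  reduce S modulo (f_1, f_2, f_3, h_4, h_5, h_6, h_7):
  remainder -x_2x_3^4 + x_2x_3^2 + x_2x_3 + x_2 - x_3^4 + x_3^2 + x_3 + 1 ≠ 0; add h_8 = -x_2x_3^4 + x_2x_3^2 + x_2x_3 + x_2 - x_3^4 + x_3^2 + x_3 + 1 to the basis.

The other S-polynomials (S(f_2,h_4), S(f_3,h_4), S(f_1,h_5), S(f_2,h_5), S(h_4,h_5), S(f_1,h_6), S(f_2,h_6), S(f_3,h_6), S(h_4,h_6), S(h_5,h_6), S(f_1,h_7), S(f_2,h_7), S(f_3,h_7), S(h_4,h_7), S(h_5,h_7), S(h_6,h_7), S(f_1,h_8), S(f_2,h_8), S(f_3,h_8), S(h_4,h_8), S(h_5,h_8), S(h_6,h_8), S(h_7,h_8)) all reduce to 0 modulo the current basis, so we have a Gröbner basis.
Inter-reduce: drop elements whose leading term is divisible by another's, tail-reduce, and make monic.
Reduced Gröbner basis: {x_1 + x_2x_3^3 + x_2x_3^2 - x_2 + x_3^3 + x_3^2 - 1, x_2^2 - x_2x_3 - x_2 - x_3 + 1, x_2x_3^4 - x_2x_3^2 - x_2x_3 - x_2 + x_3^4 - x_3^2 - x_3 - 1}.
Label its elements g_1 = x_1 + x_2x_3^3 + x_2x_3^2 - x_2 + x_3^3 + x_3^2 - 1, g_2 = x_2^2 - x_2x_3 - x_2 - x_3 + 1, g_3 = x_2x_3^4 - x_2x_3^2 - x_2x_3 - x_2 + x_3^4 - x_3^2 - x_3 - 1.

Reduce p = x_1x_3 - x_3 modulo G:
  leading term x_1x_3: subtract (x_3)·g_1 from x_1x_3 - x_3 → -x_2x_3^4 - x_2x_3^3 + x_2x_3 - x_3^4 - x_3^3
  leading term x_2x_3^4: subtract (-1)·g_3 from -x_2x_3^4 - x_2x_3^3 + x_2x_3 - x_3^4 - x_3^3 → -x_2x_3^3 - x_2x_3^2 - x_2 - x_3^3 - x_3^2 - x_3 - 1
  leading term x_2x_3^3: no divisor's leading term divides it; move -x_2x_3^3 to the remainder.
  leading term x_2x_3^2: no divisor's leading term divides it; move -x_2x_3^2 to the remainder.
  leading term x_2: no divisor's leading term divides it; move -x_2 to the remainder.
  leading term x_3^3: no divisor's leading term divides it; move -x_3^3 to the remainder.
  leading term x_3^2: no divisor's leading term divides it; move -x_3^2 to the remainder.
  leading term x_3: no divisor's leading term divides it; move -x_3 to the remainder.
  leading term 1: no divisor's leading term divides it; move -1 to the remainder.
  normal form = -x_2x_3^3 - x_2x_3^2 - x_2 - x_3^3 - x_3^2 - x_3 - 1.
The normal form is nonzero, so p ∉ I. Since p minus its normal form lies in I, I + (p) = I + (r) where r = -x_2x_3^3 - x_2x_3^2 - x_2 - x_3^3 - x_3^2 - x_3 - 1; decide whether this ideal is the whole ring.
Run Buchberger on G together with r (pairs among the g_i already reduce to 0 since G is a Gröbner basis):
g_1 = x_1 + x_2x_3^3 + x_2x_3^2 - x_2 + x_3^3 + x_3^2 - 1, LT = x_1.
g_2 = x_2^2 - x_2x_3 - x_2 - x_3 + 1, LT = x_2^2.
g_3 = x_2x_3^4 - x_2x_3^2 - x_2x_3 - x_2 + x_3^4 - x_3^2 - x_3 - 1, LT = x_2x_3^4.
r = -x_2x_3^3 - x_2x_3^2 - x_2 - x_3^3 - x_3^2 - x_3 - 1, LT = x_2x_3^3.

S(g_2,r): lcm = x_2^2x_3^3. S = -x_2^2x_3^2 - x_2^2 - x_2x_3^4 + x_2x_3^3 - x_2x_3^2 - x_2x_3 - x_2 - x_3^4 + x_3^3.
  reduce S modulo (g_1, g_2, g_3, r):
  remainder x_3 ≠ 0; add m_5 = x_3 to the basis.

S(g_3,m_5): lcm = x_2x_3^4. S = -x_2x_3^2 - x_2x_3 - x_2 + x_3^4 - x_3^2 - x_3 - 1.
  reduce S modulo (g_1, g_2, g_3, r, m_5):
  remainder -x_2 - 1 ≠ 0; add m_6 = -x_2 - 1 to the basis.

The other S-polynomials (S(g_1,g_2), S(g_1,g_3), S(g_1,r), S(g_2,g_3), S(g_3,r), S(g_1,m_5), S(g_2,m_5), S(r,m_5), S(g_1,m_6), S(g_2,m_6), S(g_3,m_6), S(r,m_6), S(m_5,m_6)) all reduce to 0 modulo the current basis, so we have a Gröbner basis.
Inter-reduce: drop elements whose leading term is divisible by another's, tail-reduce, and make monic.
Reduced Gröbner basis: {x_1, x_2 + 1, x_3}.
The reduced Gröbner basis of I + (p) is {x_1, x_2 + 1, x_3} ≠ {1}, a proper ideal, so the enlarged system stays consistent: p is independent of I, with normal form -x_2x_3^3 - x_2x_3^2 - x_2 - x_3^3 - x_3^2 - x_3 - 1.

Ideal membership is decidable via reduction modulo a Gröbner basis.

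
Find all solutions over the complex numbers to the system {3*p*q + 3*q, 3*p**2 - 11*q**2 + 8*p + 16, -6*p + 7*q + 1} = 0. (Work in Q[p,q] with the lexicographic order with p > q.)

Compute a lex Gröbner basis by Buchberger's algorithm.
f_1 = 3*p*q + 3*q, LT = p*q.
f_2 = 3*p**2 + 8*p - 11*q**2 + 16, LT = p**2.
f_3 = -6*p + 7*q + 1, LT = p.

S(f_1,f_2): lcm = p**2*q. S = -5/3*p*q + 11/3*q**3 - 16/3*q.
  reduce S modulo (f_1, f_2, f_3):
  remainder 11/3*q**3 - 11/3*q ≠ 0; add h_4 = 11/3*q**3 - 11/3*q to the basis.

S(f_1,f_3): lcm = p*q. S = 7/6*q**2 + 7/6*q.
  reduce S modulo (f_1, f_2, f_3, h_4):
  remainder 7/6*q**2 + 7/6*q ≠ 0; add h_5 = 7/6*q**2 + 7/6*q to the basis.

S(f_2,f_3): lcm = p**2. S = 7/6*p*q + 17/6*p - 11/3*q**2 + 16/3.
  reduce S modulo (f_1, f_2, f_3, h_4, h_5):
  remainder 209/36*q + 209/36 ≠ 0; add h_6 = 209/36*q + 209/36 to the basis.

The other S-polynomials (S(f_1,h_4), S(f_2,h_4), S(f_3,h_4), S(f_1,h_5), S(f_2,h_5), S(f_3,h_5), S(h_4,h_5), S(f_1,h_6), S(f_2,h_6), S(f_3,h_6), S(h_4,h_6), S(h_5,h_6)) all reduce to 0 modulo the current basis, so we have a Gröbner basis.
Inter-reduce: drop elements whose leading term is divisible by another's, tail-reduce, and make monic.
Reduced Gröbner basis: {p + 1, q + 1}.

Elimination: the polynomial q + 1 lies in the elimination ideal for q, so q ∈ {-1}. For each such q, the remaining basis elements (now univariate) give the rest of the solution.
  q = -1: the earlier basis element becomes p + 1 = 0, giving p = -1 — point (-1, -1).

{(-1, -1)}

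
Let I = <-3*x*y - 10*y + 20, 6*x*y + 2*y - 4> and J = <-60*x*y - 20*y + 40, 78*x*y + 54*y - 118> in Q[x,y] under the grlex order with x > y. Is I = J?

For a fixed monomial order, each ideal has a unique reduced Gröbner basis; comparing bases decides equality.
Buchberger on the first generating set:
f_1 = -3*x*y - 10*y + 20, LT = x*y.
f_2 = 6*x*y + 2*y - 4, LT = x*y.

S(f_1,f_2): lcm = x*y. S = 3*y - 6.
  leading term y: no divisor's leading term divides it; move 3*y to the remainder.
  leading term 1: no divisor's leading term divides it; move -6 to the remainder.
  remainder 3*y - 6 ≠ 0; add g_3 = 3*y - 6 to the basis.

S(f_1,g_3): lcm = x*y. S = 2*x + 10/3*y - 20/3.
  leading term x: no divisor's leading term divides it; move 2*x to the remainder.
  leading term y: subtract (10/9)·g_3 from 10/3*y - 20/3 → 0
  remainder 2*x ≠ 0; add g_4 = 2*x to the basis.

S(f_2,g_3): lcm = x*y. S = 2*x + 1/3*y - 2/3.
  leading term x: subtract (1)·g_4 from 2*x + 1/3*y - 2/3 → 1/3*y - 2/3
  leading term y: subtract (1/9)·g_3 from 1/3*y - 2/3 → 0
  remainder 0.

S(f_1,g_4): lcm = x*y. S = 10/3*y - 20/3.
  leading term y: subtract (10/9)·g_3 from 10/3*y - 20/3 → 0
  remainder 0.

S(f_2,g_4): lcm = x*y. S = 1/3*y - 2/3.
  leading term y: subtract (1/9)·g_3 from 1/3*y - 2/3 → 0
  remainder 0.

S(g_3,g_4): leading monomials are coprime, so the S-polynomial reduces to 0 (Buchberger's first criterion).
Every S-polynomial of the final basis reduces to 0, so we have a Gröbner basis.
Inter-reduce: drop elements whose leading term is divisible by another's, tail-reduce, and make monic.
Reduced Gröbner basis: {x, y - 2}.

Buchberger on the second generating set:
h_1 = -60*x*y - 20*y + 40, LT = x*y.
h_2 = 78*x*y + 54*y - 118, LT = x*y.

S(h_1,h_2): lcm = x*y. S = -14/39*y + 11/13.
  leading term y: no divisor's leading term divides it; move -14/39*y to the remainder.
  leading term 1: no divisor's leading term divides it; move 11/13 to the remainder.
  remainder -14/39*y + 11/13 ≠ 0; add k_3 = -14/39*y + 11/13 to the basis.

S(h_1,k_3): lcm = x*y. S = 33/14*x + 1/3*y - 2/3.
  leading term x: no divisor's leading term divides it; move 33/14*x to the remainder.
  leading term y: subtract (-13/14)·k_3 from 1/3*y - 2/3 → 5/42
  leading term 1: no divisor's leading term divides it; move 5/42 to the remainder.
  remainder 33/14*x + 5/42 ≠ 0; add k_4 = 33/14*x + 5/42 to the basis.

S(h_2,k_3): lcm = x*y. S = 33/14*x + 9/13*y - 59/39.
  leading term x: subtract (1)·k_4 from 33/14*x + 9/13*y - 59/39 → 9/13*y - 297/182
  leading term y: subtract (-27/14)·k_3 from 9/13*y - 297/182 → 0
  remainder 0.

S(h_1,k_4): lcm = x*y. S = 28/99*y - 2/3.
  leading term y: subtract (-26/33)·k_3 from 28/99*y - 2/3 → 0
  remainder 0.

S(h_2,k_4): lcm = x*y. S = 826/1287*y - 59/39.
  leading term y: subtract (-59/33)·k_3 from 826/1287*y - 59/39 → 0
  remainder 0.

S(k_3,k_4): leading monomials are coprime, so the S-polynomial reduces to 0 (Buchberger's first criterion).
Every S-polynomial of the final basis reduces to 0, so we have a Gröbner basis.
Inter-reduce: drop elements whose leading term is divisible by another's, tail-reduce, and make monic.
Reduced Gröbner basis: {x + 5/99, y - 33/14}.

Since the reduced bases disagree, the two ideals are not the same.

No, the ideals differ.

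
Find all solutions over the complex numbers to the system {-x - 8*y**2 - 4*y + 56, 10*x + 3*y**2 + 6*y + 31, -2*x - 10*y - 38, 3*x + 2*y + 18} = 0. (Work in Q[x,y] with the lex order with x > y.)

Compute a lex Gröbner basis by Buchberger's algorithm.
f_1 = -x - 8*y**2 - 4*y + 56, LT = x.
f_2 = 10*x + 3*y**2 + 6*y + 31, LT = x.
f_3 = -2*x - 10*y - 38, LT = x.
f_4 = 3*x + 2*y + 18, LT = x.

S(f_1,f_2): lcm = x. S = 77/10*y**2 + 17/5*y - 591/10.
  reduce S modulo (f_1, f_2, f_3, f_4):
  remainder 77/10*y**2 + 17/5*y - 591/10 ≠ 0; add h_5 = 77/10*y**2 + 17/5*y - 591/10 to the basis.

S(f_1,f_3): lcm = x. S = 8*y**2 - y - 75.
  reduce S modulo (f_1, f_2, f_3, f_4, h_5):
  remainder -349/77*y - 1047/77 ≠ 0; add h_6 = -349/77*y - 1047/77 to the basis.

The other S-polynomials (S(f_1,f_4), S(f_2,f_3), S(f_2,f_4), S(f_3,f_4), S(f_1,h_5), S(f_2,h_5), S(f_3,h_5), S(f_4,h_5), S(f_1,h_6), S(f_2,h_6), S(f_3,h_6), S(f_4,h_6), S(h_5,h_6)) all reduce to 0 modulo the current basis, so we have a Gröbner basis.
Inter-reduce: drop elements whose leading term is divisible by another's, tail-reduce, and make monic.
Reduced Gröbner basis: {x + 4, y + 3}.

The lex basis is triangular: the last element involves only y. Solving y + 3 = 0 gives y ∈ {-3}; substituting each value into the earlier elements determines the remaining variables.
  y = -3: the earlier basis element becomes x + 4 = 0, giving x = -4 — point (-4, -3).

{(-4, -3)}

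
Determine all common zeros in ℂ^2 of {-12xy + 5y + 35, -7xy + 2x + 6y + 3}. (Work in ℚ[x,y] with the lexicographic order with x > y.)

{(65/8, 14/37), (1, 5)}

Compute a lex Gröbner basis by Buchberger's algorithm.
f_1 = -12xy + 5y + 35, LT = xy.
f_2 = -7xy + 2x + 6y + 3, LT = xy.

S(f_1,f_2): lcm = xy. S = 2/7x + 37/84y - 209/84.
  reduce S modulo (f_1, f_2):
  remainder 2/7x + 37/84y - 209/84 ≠ 0; add h_3 = 2/7x + 37/84y - 209/84 to the basis.

S(f_1,h_3): lcm = xy. S = -37/24y² + 199/24y - 35/12.
  reduce S modulo (f_1, f_2, h_3):
  remainder -37/24y² + 199/24y - 35/12 ≠ 0; add h_4 = -37/24y² + 199/24y - 35/12 to the basis.

The other S-polynomials (S(f_2,h_3), S(f_1,h_4), S(f_2,h_4), S(h_3,h_4)) all reduce to 0 modulo the current basis, so we have a Gröbner basis.
Inter-reduce: drop elements whose leading term is divisible by another's, tail-reduce, and make monic.
Reduced Gröbner basis: {x + 37/24y - 209/24, y² - 199/37y + 70/37}.

The lex basis is triangular: the last element involves only y. Solving y² - 199/37y + 70/37 = 0 gives y ∈ {14/37, 5}; substituting each value into the earlier elements determines the remaining variables.
  y = 14/37: the earlier basis element becomes x - 65/8 = 0, giving x = 65/8 — point (65/8, 14/37).
  y = 5: the earlier basis element becomes x - 1 = 0, giving x = 1 — point (1, 5).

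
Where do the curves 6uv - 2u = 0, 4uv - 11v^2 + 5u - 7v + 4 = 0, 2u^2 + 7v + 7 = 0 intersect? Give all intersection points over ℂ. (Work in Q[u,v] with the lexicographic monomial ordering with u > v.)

Compute a lex Gröbner basis by Buchberger's algorithm.
f_1 = 6uv - 2u, LT = uv.
f_2 = 4uv + 5u - 11v^2 - 7v + 4, LT = uv.
f_3 = 2u^2 + 7v + 7, LT = u^2.

S(f_1,f_2): lcm = uv. S = -19/12u + 11/4v^2 + 7/4v - 1.
  reduce S modulo (f_1, f_2, f_3):
  remainder -19/12u + 11/4v^2 + 7/4v - 1 ≠ 0; add h_4 = -19/12u + 11/4v^2 + 7/4v - 1 to the basis.

S(f_1,f_3): lcm = u^2v. S = -1/3u^2 - 7/2v^2 - 7/2v.
  reduce S modulo (f_1, f_2, f_3, h_4):
  remainder -7/2v^2 - 7/3v + 7/6 ≠ 0; add h_5 = -7/2v^2 - 7/3v + 7/6 to the basis.

S(f_2,f_3): lcm = u^2v. S = 5/4u^2 - 11/4uv^2 - 7/4uv + u - 7/2v^2 - 7/2v.
  reduce S modulo (f_1, f_2, f_3, h_4, h_5):
  remainder -7589/1368v - 7589/1368 ≠ 0; add h_6 = -7589/1368v - 7589/1368 to the basis.

The other S-polynomials (S(f_1,h_4), S(f_2,h_4), S(f_3,h_4), S(f_1,h_5), S(f_2,h_5), S(f_3,h_5), S(h_4,h_5), S(f_1,h_6), S(f_2,h_6), S(f_3,h_6), S(h_4,h_6), S(h_5,h_6)) all reduce to 0 modulo the current basis, so we have a Gröbner basis.
Inter-reduce: drop elements whose leading term is divisible by another's, tail-reduce, and make monic.
Reduced Gröbner basis: {u, v + 1}.

From the last basis element, v + 1 = 0, so v takes values in {-1}. Each choice, substituted upward through the basis, yields the corresponding point(s) of the solution set.
  v = -1: the earlier basis element becomes u = 0, giving u = 0 — point (0, -1).

{(0, -1)}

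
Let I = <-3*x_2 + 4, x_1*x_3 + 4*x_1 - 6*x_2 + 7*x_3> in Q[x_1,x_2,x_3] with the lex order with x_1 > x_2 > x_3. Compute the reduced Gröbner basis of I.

G = {x_1*x_3 + 4*x_1 + 7*x_3 - 8, x_2 - 4/3}

f_1 = -3*x_2 + 4, LT = x_2.
f_2 = x_1*x_3 + 4*x_1 - 6*x_2 + 7*x_3, LT = x_1*x_3.

The S-polynomials (S(f_1,f_2)) all reduce to 0 modulo the current basis, so we have a Gröbner basis.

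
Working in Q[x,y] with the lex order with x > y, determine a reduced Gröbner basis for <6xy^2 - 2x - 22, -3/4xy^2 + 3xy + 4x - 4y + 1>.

G = {x + 64/59y^2 - 52/59y - 211/59, y^3 + 7/16y^2 - 37/12y - 43/12}

f_1 = 6xy^2 - 2x - 22, LT = xy^2.
f_2 = -3/4xy^2 + 3xy + 4x - 4y + 1, LT = xy^2.

S(f_1,f_2): lcm = xy^2. S = 4xy + 5x - 16/3y - 7/3.
  leading term xy: no divisor's leading term divides it; move 4xy to the remainder.
  leading term x: no divisor's leading term divides it; move 5x to the remainder.
  leading term y: no divisor's leading term divides it; move -16/3y to the remainder.
  leading term 1: no divisor's leading term divides it; move -7/3 to the remainder.
  remainder 4xy + 5x - 16/3y - 7/3 ≠ 0; add g_3 = 4xy + 5x - 16/3y - 7/3 to the basis.

S(f_1,g_3): lcm = xy^2. S = -5/4xy - 1/3x + 4/3y^2 + 7/12y - 11/3.
  leading term xy: subtract (-5/16)·g_3 from -5/4xy - 1/3x + 4/3y^2 + 7/12y - 11/3 → 59/48x + 4/3y^2 - 13/12y - 211/48
  leading term x: no divisor's leading term divides it; move 59/48x to the remainder.
  leading term y^2: no divisor's leading term divides it; move 4/3y^2 to the remainder.
  leading term y: no divisor's leading term divides it; move -13/12y to the remainder.
  leading term 1: no divisor's leading term divides it; move -211/48 to the remainder.
  remainder 59/48x + 4/3y^2 - 13/12y - 211/48 ≠ 0; add g_4 = 59/48x + 4/3y^2 - 13/12y - 211/48 to the basis.

S(f_2,g_3): lcm = xy^2. S = -21/4xy - 16/3x + 4/3y^2 + 71/12y - 4/3.
  leading term xy: subtract (-21/16)·g_3 from -21/4xy - 16/3x + 4/3y^2 + 71/12y - 4/3 → 59/48x + 4/3y^2 - 13/12y - 211/48
  leading term x: subtract (1)·g_4 from 59/48x + 4/3y^2 - 13/12y - 211/48 → 0
  remainder 0.

S(f_1,g_4): lcm = xy^2. S = -1/3x - 64/59y^4 + 52/59y^3 + 211/59y^2 - 11/3.
  leading term x: subtract (-16/59)·g_4 from -1/3x - 64/59y^4 + 52/59y^3 + 211/59y^2 - 11/3 → -64/59y^4 + 52/59y^3 + 697/177y^2 - 52/177y - 860/177
  leading term y^4: no divisor's leading term divides it; move -64/59y^4 to the remainder.
  leading term y^3: no divisor's leading term divides it; move 52/59y^3 to the remainder.
  leading term y^2: no divisor's leading term divides it; move 697/177y^2 to the remainder.
  leading term y: no divisor's leading term divides it; move -52/177y to the remainder.
  leading term 1: no divisor's leading term divides it; move -860/177 to the remainder.
  remainder -64/59y^4 + 52/59y^3 + 697/177y^2 - 52/177y - 860/177 ≠ 0; add g_5 = -64/59y^4 + 52/59y^3 + 697/177y^2 - 52/177y - 860/177 to the basis.

S(f_2,g_4): lcm = xy^2. S = -4xy - 16/3x - 64/59y^4 + 52/59y^3 + 211/59y^2 + 16/3y - 4/3.
  leading term xy: subtract (-1)·g_3 from -4xy - 16/3x - 64/59y^4 + 52/59y^3 + 211/59y^2 + 16/3y - 4/3 → -1/3x - 64/59y^4 + 52/59y^3 + 211/59y^2 - 11/3
  leading term x: subtract (-16/59)·g_4 from -1/3x - 64/59y^4 + 52/59y^3 + 211/59y^2 - 11/3 → -64/59y^4 + 52/59y^3 + 697/177y^2 - 52/177y - 860/177
  leading term y^4: subtract (1)·g_5 from -64/59y^4 + 52/59y^3 + 697/177y^2 - 52/177y - 860/177 → 0
  remainder 0.

S(g_3,g_4): lcm = xy. S = 5/4x - 64/59y^3 + 52/59y^2 + 397/177y - 7/12.
  leading term x: subtract (60/59)·g_4 from 5/4x - 64/59y^3 + 52/59y^2 + 397/177y - 7/12 → -64/59y^3 - 28/59y^2 + 592/177y + 688/177
  leading term y^3: no divisor's leading term divides it; move -64/59y^3 to the remainder.
  leading term y^2: no divisor's leading term divides it; move -28/59y^2 to the remainder.
  leading term y: no divisor's leading term divides it; move 592/177y to the remainder.
  leading term 1: no divisor's leading term divides it; move 688/177 to the remainder.
  remainder -64/59y^3 - 28/59y^2 + 592/177y + 688/177 ≠ 0; add g_6 = -64/59y^3 - 28/59y^2 + 592/177y + 688/177 to the basis.

S(f_1,g_5): lcm = xy^4. S = 13/16xy^3 + 211/64xy^2 - 13/48xy - 215/48x - 11/3y^2.
  leading term xy^3: subtract (13/96y)·f_1 from 13/16xy^3 + 211/64xy^2 - 13/48xy - 215/48x - 11/3y^2 → 211/64xy^2 - 215/48x - 11/3y^2 + 143/48y
  leading term xy^2: subtract (211/384)·f_1 from 211/64xy^2 - 215/48x - 11/3y^2 + 143/48y → -649/192x - 11/3y^2 + 143/48y + 2321/192
  leading term x: subtract (-11/4)·g_4 from -649/192x - 11/3y^2 + 143/48y + 2321/192 → 0
  remainder 0.

S(f_2,g_5): lcm = xy^4. S = -51/16xy^3 - 109/64xy^2 - 13/48xy - 215/48x + 16/3y^3 - 4/3y^2.
  leading term xy^3: subtract (-17/32y)·f_1 from -51/16xy^3 - 109/64xy^2 - 13/48xy - 215/48x + 16/3y^3 - 4/3y^2 → -109/64xy^2 - 4/3xy - 215/48x + 16/3y^3 - 4/3y^2 - 187/16y
  leading term xy^2: subtract (-109/384)·f_1 from -109/64xy^2 - 4/3xy - 215/48x + 16/3y^3 - 4/3y^2 - 187/16y → -4/3xy - 323/64x + 16/3y^3 - 4/3y^2 - 187/16y - 1199/192
  leading term xy: subtract (-1/3)·g_3 from -4/3xy - 323/64x + 16/3y^3 - 4/3y^2 - 187/16y - 1199/192 → -649/192x + 16/3y^3 - 4/3y^2 - 1939/144y - 4045/576
  leading term x: subtract (-11/4)·g_4 from -649/192x + 16/3y^3 - 4/3y^2 - 1939/144y - 4045/576 → 16/3y^3 + 7/3y^2 - 148/9y - 172/9
  leading term y^3: subtract (-59/12)·g_6 from 16/3y^3 + 7/3y^2 - 148/9y - 172/9 → 0
  remainder 0.

S(g_3,g_5): lcm = xy^4. S = 33/16xy^3 + 697/192xy^2 - 13/48xy - 215/48x - 4/3y^4 - 7/12y^3.
  leading term xy^3: subtract (11/32y)·f_1 from 33/16xy^3 + 697/192xy^2 - 13/48xy - 215/48x - 4/3y^4 - 7/12y^3 → 697/192xy^2 + 5/12xy - 215/48x - 4/3y^4 - 7/12y^3 + 121/16y
  leading term xy^2: subtract (697/1152)·f_1 from 697/192xy^2 + 5/12xy - 215/48x - 4/3y^4 - 7/12y^3 + 121/16y → 5/12xy - 1883/576x - 4/3y^4 - 7/12y^3 + 121/16y + 7667/576
  leading term xy: subtract (5/48)·g_3 from 5/12xy - 1883/576x - 4/3y^4 - 7/12y^3 + 121/16y + 7667/576 → -2183/576x - 4/3y^4 - 7/12y^3 + 1169/144y + 7807/576
  leading term x: subtract (-37/12)·g_4 from -2183/576x - 4/3y^4 - 7/12y^3 + 1169/144y + 7807/576 → -4/3y^4 - 7/12y^3 + 37/9y^2 + 43/9y
  leading term y^4: subtract (59/48)·g_5 from -4/3y^4 - 7/12y^3 + 37/9y^2 + 43/9y → -5/3y^3 - 35/48y^2 + 185/36y + 215/36
  leading term y^3: subtract (295/192)·g_6 from -5/3y^3 - 35/48y^2 + 185/36y + 215/36 → 0
  remainder 0.

S(g_4,g_5): leading monomials are coprime, so the S-polynomial reduces to 0 (Buchberger's first criterion).
S(f_1,g_6): lcm = xy^3. S = -7/16xy^2 + 11/4xy + 43/12x - 11/3y.
  leading term xy^2: subtract (-7/96)·f_1 from -7/16xy^2 + 11/4xy + 43/12x - 11/3y → 11/4xy + 55/16x - 11/3y - 77/48
  leading term xy: subtract (11/16)·g_3 from 11/4xy + 55/16x - 11/3y - 77/48 → 0
  remainder 0.

S(f_2,g_6): lcm = xy^3. S = -71/16xy^2 - 9/4xy + 43/12x + 16/3y^2 - 4/3y.
  leading term xy^2: subtract (-71/96)·f_1 from -71/16xy^2 - 9/4xy + 43/12x + 16/3y^2 - 4/3y → -9/4xy + 101/48x + 16/3y^2 - 4/3y - 781/48
  leading term xy: subtract (-9/16)·g_3 from -9/4xy + 101/48x + 16/3y^2 - 4/3y - 781/48 → 59/12x + 16/3y^2 - 13/3y - 211/12
  leading term x: subtract (4)·g_4 from 59/12x + 16/3y^2 - 13/3y - 211/12 → 0
  remainder 0.

S(g_3,g_6): lcm = xy^3. S = 13/16xy^2 + 37/12xy + 43/12x - 4/3y^3 - 7/12y^2.
  leading term xy^2: subtract (13/96)·f_1 from 13/16xy^2 + 37/12xy + 43/12x - 4/3y^3 - 7/12y^2 → 37/12xy + 185/48x - 4/3y^3 - 7/12y^2 + 143/48
  leading term xy: subtract (37/48)·g_3 from 37/12xy + 185/48x - 4/3y^3 - 7/12y^2 + 143/48 → -4/3y^3 - 7/12y^2 + 37/9y + 43/9
  leading term y^3: subtract (59/48)·g_6 from -4/3y^3 - 7/12y^2 + 37/9y + 43/9 → 0
  remainder 0.

S(g_4,g_6): leading monomials are coprime, so the S-polynomial reduces to 0 (Buchberger's first criterion).
S(g_5,g_6): lcm = y^4. S = -5/4y^3 - 35/64y^2 + 185/48y + 215/48.
  leading term y^3: subtract (295/256)·g_6 from -5/4y^3 - 35/64y^2 + 185/48y + 215/48 → 0
  remainder 0.

Every S-polynomial of the final basis reduces to 0, so we have a Gröbner basis.
Inter-reduce: drop elements whose leading term is divisible by another's, tail-reduce, and make monic.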